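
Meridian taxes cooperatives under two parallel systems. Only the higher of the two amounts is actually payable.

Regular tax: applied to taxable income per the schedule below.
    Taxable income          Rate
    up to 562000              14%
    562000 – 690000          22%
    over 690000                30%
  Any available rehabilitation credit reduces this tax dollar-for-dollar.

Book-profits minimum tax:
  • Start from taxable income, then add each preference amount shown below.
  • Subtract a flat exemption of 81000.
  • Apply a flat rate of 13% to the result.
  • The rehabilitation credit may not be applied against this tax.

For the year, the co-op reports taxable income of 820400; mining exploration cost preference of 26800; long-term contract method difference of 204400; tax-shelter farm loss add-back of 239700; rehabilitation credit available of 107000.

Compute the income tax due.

157339

Regular tax:
  562000 × 14% = 78680
  128000 × 22% = 28160
  130400 × 30% = 39120
  → 145960
  Less rehabilitation credit 107000 → 38960

Book-profits minimum tax:
  Adjusted income: 820400 + 26800 + 204400 + 239700 = 1291300
  Less exemption 81000 → base 1210300
  1210300 × 13% = 157339

157339 > 38960, so the book-profits minimum tax is the binding amount.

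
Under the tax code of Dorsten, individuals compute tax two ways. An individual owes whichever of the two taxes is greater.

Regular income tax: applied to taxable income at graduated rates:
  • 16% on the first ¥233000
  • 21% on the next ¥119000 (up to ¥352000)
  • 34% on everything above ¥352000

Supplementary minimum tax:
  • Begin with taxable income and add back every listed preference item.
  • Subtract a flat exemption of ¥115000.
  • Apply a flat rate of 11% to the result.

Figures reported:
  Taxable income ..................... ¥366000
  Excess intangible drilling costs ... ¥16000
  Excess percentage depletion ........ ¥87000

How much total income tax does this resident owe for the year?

Supplementary minimum tax:
  Adjusted income: ¥366000 + ¥16000 + ¥87000 = ¥469000
  Less exemption ¥115000 → base ¥354000
  ¥354000 × 11% = ¥38940

Regular income tax:
  ¥233000 × 16% = ¥37280
  ¥119000 × 21% = ¥24990
  ¥14000 × 34% = ¥4760
  → ¥67030

¥67030 > ¥38940, so the regular income tax governs.

¥67030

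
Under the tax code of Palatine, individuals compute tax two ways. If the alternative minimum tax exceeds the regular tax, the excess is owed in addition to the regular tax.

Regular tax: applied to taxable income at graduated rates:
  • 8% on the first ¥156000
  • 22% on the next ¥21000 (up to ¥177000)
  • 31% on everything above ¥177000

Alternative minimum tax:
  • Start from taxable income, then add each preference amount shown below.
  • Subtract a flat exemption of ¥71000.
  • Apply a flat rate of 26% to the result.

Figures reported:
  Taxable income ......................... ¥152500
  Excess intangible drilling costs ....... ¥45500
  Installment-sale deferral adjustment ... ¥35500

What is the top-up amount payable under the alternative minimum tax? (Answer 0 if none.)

Regular tax:
  ¥152500 × 8% = ¥12200

Alternative minimum tax:
  Adjusted income: ¥152500 + ¥45500 + ¥35500 = ¥233500
  Less exemption ¥71000 → base ¥162500
  ¥162500 × 26% = ¥42250

Excess of alternative minimum tax over regular tax: ¥42250 − ¥12200 = ¥30050.

¥30050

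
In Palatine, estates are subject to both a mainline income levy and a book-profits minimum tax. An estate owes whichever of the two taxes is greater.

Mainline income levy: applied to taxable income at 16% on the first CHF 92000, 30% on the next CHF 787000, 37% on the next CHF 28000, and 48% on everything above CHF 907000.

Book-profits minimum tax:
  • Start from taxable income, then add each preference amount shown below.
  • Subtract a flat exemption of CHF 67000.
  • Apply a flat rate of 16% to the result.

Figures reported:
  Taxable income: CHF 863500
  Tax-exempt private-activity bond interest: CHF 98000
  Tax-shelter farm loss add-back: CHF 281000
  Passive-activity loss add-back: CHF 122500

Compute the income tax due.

CHF 246170

Mainline income levy:
  CHF 92000 × 16% = CHF 14720
  CHF 771500 × 30% = CHF 231450
  → CHF 246170

Book-profits minimum tax:
  Adjusted income: CHF 863500 + CHF 98000 + CHF 281000 + CHF 122500 = CHF 1365000
  Less exemption CHF 67000 → base CHF 1298000
  CHF 1298000 × 16% = CHF 207680

CHF 246170 > CHF 207680, so the mainline income levy governs.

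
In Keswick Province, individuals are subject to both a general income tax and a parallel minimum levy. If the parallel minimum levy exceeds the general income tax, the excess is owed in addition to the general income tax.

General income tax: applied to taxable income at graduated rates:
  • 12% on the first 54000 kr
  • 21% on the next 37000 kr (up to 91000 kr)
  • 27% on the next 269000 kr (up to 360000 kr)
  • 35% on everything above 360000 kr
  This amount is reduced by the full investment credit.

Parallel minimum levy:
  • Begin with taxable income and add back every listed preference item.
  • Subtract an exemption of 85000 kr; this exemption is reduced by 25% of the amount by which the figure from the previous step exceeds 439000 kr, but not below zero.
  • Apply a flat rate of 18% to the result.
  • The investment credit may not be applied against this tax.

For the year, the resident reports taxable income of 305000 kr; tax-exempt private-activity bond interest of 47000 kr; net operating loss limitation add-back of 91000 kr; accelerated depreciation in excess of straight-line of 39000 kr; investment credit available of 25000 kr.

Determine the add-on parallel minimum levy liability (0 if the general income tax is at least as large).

26365 kr

General income tax:
  54000 kr × 12% = 6480 kr
  37000 kr × 21% = 7770 kr
  214000 kr × 27% = 57780 kr
  → 72030 kr
  Less investment credit 25000 kr → 47030 kr

Parallel minimum levy:
  Adjusted income: 305000 kr + 47000 kr + 91000 kr + 39000 kr = 482000 kr
  Exemption: 85000 kr − 25% × (482000 kr − 439000 kr) = 85000 kr − 10750 kr = 74250 kr
  Base: 482000 kr − 74250 kr = 407750 kr
  407750 kr × 18% = 73395 kr

Excess of parallel minimum levy over general income tax: 73395 kr − 47030 kr = 26365 kr.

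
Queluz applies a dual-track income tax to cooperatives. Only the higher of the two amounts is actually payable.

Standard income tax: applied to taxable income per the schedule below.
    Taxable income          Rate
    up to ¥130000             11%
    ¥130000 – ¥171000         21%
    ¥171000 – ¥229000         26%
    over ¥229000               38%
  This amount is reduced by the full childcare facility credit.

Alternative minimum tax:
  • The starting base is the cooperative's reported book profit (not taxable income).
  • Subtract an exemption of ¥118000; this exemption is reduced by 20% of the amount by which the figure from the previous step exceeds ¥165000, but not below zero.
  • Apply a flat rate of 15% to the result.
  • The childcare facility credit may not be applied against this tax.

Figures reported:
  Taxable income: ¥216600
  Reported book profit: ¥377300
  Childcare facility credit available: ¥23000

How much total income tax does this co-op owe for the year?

¥45264

Alternative minimum tax:
  Base (reported book profit): ¥377300
  Exemption: ¥118000 − 20% × (¥377300 − ¥165000) = ¥118000 − ¥42460 = ¥75540
  Base: ¥377300 − ¥75540 = ¥301760
  ¥301760 × 15% = ¥45264

Standard income tax:
  ¥130000 × 11% = ¥14300
  ¥41000 × 21% = ¥8610
  ¥45600 × 26% = ¥11856
  → ¥34766
  Less childcare facility credit ¥23000 → ¥11766

¥45264 > ¥11766, so the alternative minimum tax is the binding amount.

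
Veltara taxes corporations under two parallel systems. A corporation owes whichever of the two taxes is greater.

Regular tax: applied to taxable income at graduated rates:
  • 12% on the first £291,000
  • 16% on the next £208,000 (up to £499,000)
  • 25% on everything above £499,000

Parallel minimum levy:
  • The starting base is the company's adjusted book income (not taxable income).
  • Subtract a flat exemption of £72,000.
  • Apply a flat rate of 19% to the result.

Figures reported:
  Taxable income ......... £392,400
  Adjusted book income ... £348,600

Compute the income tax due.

Parallel minimum levy:
  Base (adjusted book income): £348,600
  Less exemption £72,000 → base £276,600
  £276,600 × 19% = £52,554

Regular tax:
  £291,000 × 12% = £34,920
  £101,400 × 16% = £16,224
  → £51,144

£52,554 > £51,144, so the parallel minimum levy is the binding amount.

£52,554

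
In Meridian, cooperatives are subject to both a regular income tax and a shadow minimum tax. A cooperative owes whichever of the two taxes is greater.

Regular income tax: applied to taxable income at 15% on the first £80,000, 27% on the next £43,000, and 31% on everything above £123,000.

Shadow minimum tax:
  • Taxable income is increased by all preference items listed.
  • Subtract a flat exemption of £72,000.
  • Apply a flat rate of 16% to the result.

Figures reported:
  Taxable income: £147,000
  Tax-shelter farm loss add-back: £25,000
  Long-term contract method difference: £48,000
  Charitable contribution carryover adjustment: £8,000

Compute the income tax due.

£31,050

Regular income tax:
  £80,000 × 15% = £12,000
  £43,000 × 27% = £11,610
  £24,000 × 31% = £7,440
  → £31,050

Shadow minimum tax:
  Adjusted income: £147,000 + £25,000 + £48,000 + £8,000 = £228,000
  Less exemption £72,000 → base £156,000
  £156,000 × 16% = £24,960

£31,050 > £24,960, so the regular income tax governs.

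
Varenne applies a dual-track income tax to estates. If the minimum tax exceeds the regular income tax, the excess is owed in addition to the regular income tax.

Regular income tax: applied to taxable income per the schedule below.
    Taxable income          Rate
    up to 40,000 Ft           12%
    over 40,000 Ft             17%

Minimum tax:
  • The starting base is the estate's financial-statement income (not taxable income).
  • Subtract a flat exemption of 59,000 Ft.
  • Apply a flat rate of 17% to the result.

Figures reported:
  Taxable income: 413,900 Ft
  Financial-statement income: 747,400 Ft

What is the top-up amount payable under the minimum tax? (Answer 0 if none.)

48,665 Ft

Regular income tax:
  40,000 Ft × 12% = 4,800 Ft
  373,900 Ft × 17% = 63,563 Ft
  → 68,363 Ft

Minimum tax:
  Base (financial-statement income): 747,400 Ft
  Less exemption 59,000 Ft → base 688,400 Ft
  688,400 Ft × 17% = 117,028 Ft

Excess of minimum tax over regular income tax: 117,028 Ft − 68,363 Ft = 48,665 Ft.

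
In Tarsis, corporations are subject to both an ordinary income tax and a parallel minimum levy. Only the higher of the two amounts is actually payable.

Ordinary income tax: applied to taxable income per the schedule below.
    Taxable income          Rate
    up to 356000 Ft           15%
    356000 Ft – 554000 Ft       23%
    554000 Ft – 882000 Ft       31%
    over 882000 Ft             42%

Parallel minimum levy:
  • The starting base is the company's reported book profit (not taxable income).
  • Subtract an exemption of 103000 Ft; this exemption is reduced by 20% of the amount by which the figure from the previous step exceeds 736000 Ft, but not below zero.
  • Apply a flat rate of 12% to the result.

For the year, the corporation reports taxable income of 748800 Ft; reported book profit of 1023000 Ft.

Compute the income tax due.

159328 Ft

Parallel minimum levy:
  Base (reported book profit): 1023000 Ft
  Exemption: 103000 Ft − 20% × (1023000 Ft − 736000 Ft) = 103000 Ft − 57400 Ft = 45600 Ft
  Base: 1023000 Ft − 45600 Ft = 977400 Ft
  977400 Ft × 12% = 117288 Ft

Ordinary income tax:
  356000 Ft × 15% = 53400 Ft
  198000 Ft × 23% = 45540 Ft
  194800 Ft × 31% = 60388 Ft
  → 159328 Ft

159328 Ft > 117288 Ft, so the ordinary income tax governs.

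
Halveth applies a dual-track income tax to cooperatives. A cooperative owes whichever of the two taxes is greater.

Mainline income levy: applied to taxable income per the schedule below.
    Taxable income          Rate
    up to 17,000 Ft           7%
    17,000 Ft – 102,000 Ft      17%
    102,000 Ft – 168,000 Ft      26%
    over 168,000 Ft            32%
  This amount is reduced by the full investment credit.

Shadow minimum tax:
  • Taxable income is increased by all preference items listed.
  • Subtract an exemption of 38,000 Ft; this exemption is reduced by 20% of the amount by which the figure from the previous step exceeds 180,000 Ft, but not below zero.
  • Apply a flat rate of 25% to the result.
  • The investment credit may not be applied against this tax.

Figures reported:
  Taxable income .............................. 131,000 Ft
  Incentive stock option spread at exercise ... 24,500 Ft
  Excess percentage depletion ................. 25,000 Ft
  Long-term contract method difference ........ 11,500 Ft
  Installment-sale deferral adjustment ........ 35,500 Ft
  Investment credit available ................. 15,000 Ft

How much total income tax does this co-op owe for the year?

49,750 Ft

Shadow minimum tax:
  Adjusted income: 131,000 Ft + 24,500 Ft + 25,000 Ft + 11,500 Ft + 35,500 Ft = 227,500 Ft
  Exemption: 38,000 Ft − 20% × (227,500 Ft − 180,000 Ft) = 38,000 Ft − 9,500 Ft = 28,500 Ft
  Base: 227,500 Ft − 28,500 Ft = 199,000 Ft
  199,000 Ft × 25% = 49,750 Ft

Mainline income levy:
  17,000 Ft × 7% = 1,190 Ft
  85,000 Ft × 17% = 14,450 Ft
  29,000 Ft × 26% = 7,540 Ft
  → 23,180 Ft
  Less investment credit 15,000 Ft → 8,180 Ft

49,750 Ft > 8,180 Ft, so the shadow minimum tax is the binding amount.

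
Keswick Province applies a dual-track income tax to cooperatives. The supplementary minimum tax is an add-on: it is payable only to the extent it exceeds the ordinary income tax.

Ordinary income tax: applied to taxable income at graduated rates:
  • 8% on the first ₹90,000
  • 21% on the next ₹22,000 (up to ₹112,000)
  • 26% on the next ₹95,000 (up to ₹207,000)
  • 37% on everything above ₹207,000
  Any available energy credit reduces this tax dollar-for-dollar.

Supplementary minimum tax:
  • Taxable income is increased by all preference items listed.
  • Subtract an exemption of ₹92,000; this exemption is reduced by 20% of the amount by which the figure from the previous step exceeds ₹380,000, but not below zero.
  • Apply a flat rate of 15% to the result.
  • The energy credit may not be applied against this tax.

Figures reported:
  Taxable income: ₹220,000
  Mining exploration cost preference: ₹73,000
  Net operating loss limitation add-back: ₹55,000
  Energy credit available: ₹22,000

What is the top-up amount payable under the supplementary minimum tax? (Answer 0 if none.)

Supplementary minimum tax:
  Adjusted income: ₹220,000 + ₹73,000 + ₹55,000 = ₹348,000
  Exemption: ₹348,000 ≤ ₹380,000, so full ₹92,000 applies
  Base: ₹348,000 − ₹92,000 = ₹256,000
  ₹256,000 × 15% = ₹38,400

Ordinary income tax:
  ₹90,000 × 8% = ₹7,200
  ₹22,000 × 21% = ₹4,620
  ₹95,000 × 26% = ₹24,700
  ₹13,000 × 37% = ₹4,810
  → ₹41,330
  Less energy credit ₹22,000 → ₹19,330

Excess of supplementary minimum tax over ordinary income tax: ₹38,400 − ₹19,330 = ₹19,070.

₹19,070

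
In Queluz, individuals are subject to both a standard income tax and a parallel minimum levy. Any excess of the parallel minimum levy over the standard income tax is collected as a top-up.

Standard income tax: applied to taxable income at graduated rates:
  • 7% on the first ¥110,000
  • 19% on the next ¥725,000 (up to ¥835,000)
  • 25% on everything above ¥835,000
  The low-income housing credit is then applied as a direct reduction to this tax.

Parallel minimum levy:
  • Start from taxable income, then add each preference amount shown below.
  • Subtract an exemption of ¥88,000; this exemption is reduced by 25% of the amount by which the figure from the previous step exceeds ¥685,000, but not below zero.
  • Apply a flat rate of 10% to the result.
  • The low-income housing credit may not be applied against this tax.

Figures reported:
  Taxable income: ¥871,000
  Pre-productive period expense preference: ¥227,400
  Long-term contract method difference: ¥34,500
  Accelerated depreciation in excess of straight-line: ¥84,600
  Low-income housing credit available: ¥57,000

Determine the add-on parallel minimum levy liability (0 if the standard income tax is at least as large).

Standard income tax:
  ¥110,000 × 7% = ¥7,700
  ¥725,000 × 19% = ¥137,750
  ¥36,000 × 25% = ¥9,000
  → ¥154,450
  Less low-income housing credit ¥57,000 → ¥97,450

Parallel minimum levy:
  Adjusted income: ¥871,000 + ¥227,400 + ¥34,500 + ¥84,600 = ¥1,217,500
  Exemption: 25% × (¥1,217,500 − ¥685,000) = ¥133,125 ≥ ¥88,000, so the exemption is fully phased out
  Base: ¥1,217,500 − ¥0 = ¥1,217,500
  ¥1,217,500 × 10% = ¥121,750

Excess of parallel minimum levy over standard income tax: ¥121,750 − ¥97,450 = ¥24,300.

¥24,300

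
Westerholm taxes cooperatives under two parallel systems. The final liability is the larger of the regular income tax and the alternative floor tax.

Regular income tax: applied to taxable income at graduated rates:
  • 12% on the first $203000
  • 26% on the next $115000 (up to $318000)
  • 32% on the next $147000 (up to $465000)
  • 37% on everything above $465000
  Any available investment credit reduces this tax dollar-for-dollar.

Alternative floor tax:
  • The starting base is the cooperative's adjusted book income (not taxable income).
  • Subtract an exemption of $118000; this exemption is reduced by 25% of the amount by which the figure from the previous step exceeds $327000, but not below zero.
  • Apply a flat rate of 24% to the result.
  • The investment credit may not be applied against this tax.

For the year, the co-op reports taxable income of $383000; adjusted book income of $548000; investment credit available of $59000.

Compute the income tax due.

Regular income tax:
  $203000 × 12% = $24360
  $115000 × 26% = $29900
  $65000 × 32% = $20800
  → $75060
  Less investment credit $59000 → $16060

Alternative floor tax:
  Base (adjusted book income): $548000
  Exemption: $118000 − 25% × ($548000 − $327000) = $118000 − $55250 = $62750
  Base: $548000 − $62750 = $485250
  $485250 × 24% = $116460

$116460 > $16060, so the alternative floor tax is the binding amount.

$116460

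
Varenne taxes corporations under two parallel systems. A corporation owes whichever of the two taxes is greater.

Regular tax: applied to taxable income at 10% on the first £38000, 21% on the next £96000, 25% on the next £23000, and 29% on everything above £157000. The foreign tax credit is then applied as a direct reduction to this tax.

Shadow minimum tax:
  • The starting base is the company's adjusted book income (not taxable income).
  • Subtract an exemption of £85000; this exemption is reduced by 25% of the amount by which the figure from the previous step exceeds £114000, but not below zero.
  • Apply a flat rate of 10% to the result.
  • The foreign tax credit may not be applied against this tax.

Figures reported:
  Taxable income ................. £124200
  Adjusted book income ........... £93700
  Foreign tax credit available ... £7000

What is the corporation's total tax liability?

Regular tax:
  £38000 × 10% = £3800
  £86200 × 21% = £18102
  → £21902
  Less foreign tax credit £7000 → £14902

Shadow minimum tax:
  Base (adjusted book income): £93700
  Exemption: £93700 ≤ £114000, so full £85000 applies
  Base: £93700 − £85000 = £8700
  £8700 × 10% = £870

£14902 > £870, so the regular tax governs.

£14902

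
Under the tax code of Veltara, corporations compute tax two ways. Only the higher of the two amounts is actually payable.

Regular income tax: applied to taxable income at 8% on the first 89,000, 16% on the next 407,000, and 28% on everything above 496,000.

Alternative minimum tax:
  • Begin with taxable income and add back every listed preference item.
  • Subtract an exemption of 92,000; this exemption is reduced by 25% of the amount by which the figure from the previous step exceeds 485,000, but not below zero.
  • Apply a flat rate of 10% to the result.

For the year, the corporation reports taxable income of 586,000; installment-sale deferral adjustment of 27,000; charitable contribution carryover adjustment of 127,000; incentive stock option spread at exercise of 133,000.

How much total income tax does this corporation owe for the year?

97,440

Alternative minimum tax:
  Adjusted income: 586,000 + 27,000 + 127,000 + 133,000 = 873,000
  Exemption: 25% × (873,000 − 485,000) = 97,000 ≥ 92,000, so the exemption is fully phased out
  Base: 873,000 − 0 = 873,000
  873,000 × 10% = 87,300

Regular income tax:
  89,000 × 8% = 7,120
  407,000 × 16% = 65,120
  90,000 × 28% = 25,200
  → 97,440

97,440 > 87,300, so the regular income tax governs.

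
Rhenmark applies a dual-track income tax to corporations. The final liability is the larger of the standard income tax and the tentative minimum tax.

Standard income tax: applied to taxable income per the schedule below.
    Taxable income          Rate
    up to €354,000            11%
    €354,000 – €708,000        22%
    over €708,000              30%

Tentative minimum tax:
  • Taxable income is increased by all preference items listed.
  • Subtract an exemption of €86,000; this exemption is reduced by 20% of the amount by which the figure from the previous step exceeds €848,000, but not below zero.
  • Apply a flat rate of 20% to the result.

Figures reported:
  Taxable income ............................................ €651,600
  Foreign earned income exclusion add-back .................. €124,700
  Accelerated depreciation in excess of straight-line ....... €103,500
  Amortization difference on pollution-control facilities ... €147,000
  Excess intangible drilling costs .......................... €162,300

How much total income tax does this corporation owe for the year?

Tentative minimum tax:
  Adjusted income: €651,600 + €124,700 + €103,500 + €147,000 + €162,300 = €1,189,100
  Exemption: €86,000 − 20% × (€1,189,100 − €848,000) = €86,000 − €68,220 = €17,780
  Base: €1,189,100 − €17,780 = €1,171,320
  €1,171,320 × 20% = €234,264

Standard income tax:
  €354,000 × 11% = €38,940
  €297,600 × 22% = €65,472
  → €104,412

€234,264 > €104,412, so the tentative minimum tax is the binding amount.

€234,264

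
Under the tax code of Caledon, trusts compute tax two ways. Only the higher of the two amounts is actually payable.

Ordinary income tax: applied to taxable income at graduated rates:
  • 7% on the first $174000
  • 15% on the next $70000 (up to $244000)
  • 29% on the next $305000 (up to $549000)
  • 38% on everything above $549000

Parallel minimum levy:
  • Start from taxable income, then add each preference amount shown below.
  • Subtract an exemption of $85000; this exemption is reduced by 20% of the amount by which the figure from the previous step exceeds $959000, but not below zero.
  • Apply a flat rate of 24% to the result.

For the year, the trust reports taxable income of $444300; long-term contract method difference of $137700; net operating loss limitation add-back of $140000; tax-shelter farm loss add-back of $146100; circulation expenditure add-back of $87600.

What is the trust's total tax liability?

Ordinary income tax:
  $174000 × 7% = $12180
  $70000 × 15% = $10500
  $200300 × 29% = $58087
  → $80767

Parallel minimum levy:
  Adjusted income: $444300 + $137700 + $140000 + $146100 + $87600 = $955700
  Exemption: $955700 ≤ $959000, so full $85000 applies
  Base: $955700 − $85000 = $870700
  $870700 × 24% = $208968

$208968 > $80767, so the parallel minimum levy is the binding amount.

$208968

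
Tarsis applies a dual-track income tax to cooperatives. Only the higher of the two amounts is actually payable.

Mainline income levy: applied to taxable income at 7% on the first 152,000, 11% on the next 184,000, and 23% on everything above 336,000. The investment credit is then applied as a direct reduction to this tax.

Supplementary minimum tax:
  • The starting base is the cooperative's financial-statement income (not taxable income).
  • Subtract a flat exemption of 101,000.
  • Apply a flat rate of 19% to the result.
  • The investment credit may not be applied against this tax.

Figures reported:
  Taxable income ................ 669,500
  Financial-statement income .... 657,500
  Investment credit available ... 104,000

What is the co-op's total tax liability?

Supplementary minimum tax:
  Base (financial-statement income): 657,500
  Less exemption 101,000 → base 556,500
  556,500 × 19% = 105,735

Mainline income levy:
  152,000 × 7% = 10,640
  184,000 × 11% = 20,240
  333,500 × 23% = 76,705
  → 107,585
  Less investment credit 104,000 → 3,585

105,735 > 3,585, so the supplementary minimum tax is the binding amount.

105,735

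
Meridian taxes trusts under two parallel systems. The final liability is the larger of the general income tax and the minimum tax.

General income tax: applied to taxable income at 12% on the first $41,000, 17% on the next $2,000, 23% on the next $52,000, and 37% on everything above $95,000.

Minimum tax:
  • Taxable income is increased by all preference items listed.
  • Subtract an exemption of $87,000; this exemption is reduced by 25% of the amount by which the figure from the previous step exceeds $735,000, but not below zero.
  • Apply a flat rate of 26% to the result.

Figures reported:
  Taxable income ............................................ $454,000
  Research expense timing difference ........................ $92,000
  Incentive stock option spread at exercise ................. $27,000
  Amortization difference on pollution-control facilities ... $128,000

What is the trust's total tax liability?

General income tax:
  $41,000 × 12% = $4,920
  $2,000 × 17% = $340
  $52,000 × 23% = $11,960
  $359,000 × 37% = $132,830
  → $150,050

Minimum tax:
  Adjusted income: $454,000 + $92,000 + $27,000 + $128,000 = $701,000
  Exemption: $701,000 ≤ $735,000, so full $87,000 applies
  Base: $701,000 − $87,000 = $614,000
  $614,000 × 26% = $159,640

$159,640 > $150,050, so the minimum tax is the binding amount.

$159,640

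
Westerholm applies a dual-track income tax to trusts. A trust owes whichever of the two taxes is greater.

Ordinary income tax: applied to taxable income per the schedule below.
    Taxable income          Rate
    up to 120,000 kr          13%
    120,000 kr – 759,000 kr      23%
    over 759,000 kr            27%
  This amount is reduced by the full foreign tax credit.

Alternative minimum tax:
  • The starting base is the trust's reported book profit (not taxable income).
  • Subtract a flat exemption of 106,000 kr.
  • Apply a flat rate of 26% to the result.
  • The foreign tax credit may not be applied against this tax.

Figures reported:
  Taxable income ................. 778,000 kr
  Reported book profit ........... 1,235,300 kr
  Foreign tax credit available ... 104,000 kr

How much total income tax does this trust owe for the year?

Ordinary income tax:
  120,000 kr × 13% = 15,600 kr
  639,000 kr × 23% = 146,970 kr
  19,000 kr × 27% = 5,130 kr
  → 167,700 kr
  Less foreign tax credit 104,000 kr → 63,700 kr

Alternative minimum tax:
  Base (reported book profit): 1,235,300 kr
  Less exemption 106,000 kr → base 1,129,300 kr
  1,129,300 kr × 26% = 293,618 kr

293,618 kr > 63,700 kr, so the alternative minimum tax is the binding amount.

293,618 kr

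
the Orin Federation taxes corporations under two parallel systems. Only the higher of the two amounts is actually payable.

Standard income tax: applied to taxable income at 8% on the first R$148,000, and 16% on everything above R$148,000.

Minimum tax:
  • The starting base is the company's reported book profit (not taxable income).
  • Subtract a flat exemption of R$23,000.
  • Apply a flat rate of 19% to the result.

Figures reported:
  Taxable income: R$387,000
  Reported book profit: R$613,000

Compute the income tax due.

R$112,100

Minimum tax:
  Base (reported book profit): R$613,000
  Less exemption R$23,000 → base R$590,000
  R$590,000 × 19% = R$112,100

Standard income tax:
  R$148,000 × 8% = R$11,840
  R$239,000 × 16% = R$38,240
  → R$50,080

R$112,100 > R$50,080, so the minimum tax is the binding amount.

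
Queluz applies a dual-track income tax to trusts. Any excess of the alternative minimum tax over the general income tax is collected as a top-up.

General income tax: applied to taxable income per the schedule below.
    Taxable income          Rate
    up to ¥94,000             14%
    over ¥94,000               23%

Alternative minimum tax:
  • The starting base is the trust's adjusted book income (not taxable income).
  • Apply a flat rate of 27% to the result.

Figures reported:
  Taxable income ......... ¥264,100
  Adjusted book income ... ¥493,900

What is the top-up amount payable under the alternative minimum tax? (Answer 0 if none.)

¥81,070

Alternative minimum tax:
  Base (adjusted book income): ¥493,900
  ¥493,900 × 27% = ¥133,353

General income tax:
  ¥94,000 × 14% = ¥13,160
  ¥170,100 × 23% = ¥39,123
  → ¥52,283

Excess of alternative minimum tax over general income tax: ¥133,353 − ¥52,283 = ¥81,070.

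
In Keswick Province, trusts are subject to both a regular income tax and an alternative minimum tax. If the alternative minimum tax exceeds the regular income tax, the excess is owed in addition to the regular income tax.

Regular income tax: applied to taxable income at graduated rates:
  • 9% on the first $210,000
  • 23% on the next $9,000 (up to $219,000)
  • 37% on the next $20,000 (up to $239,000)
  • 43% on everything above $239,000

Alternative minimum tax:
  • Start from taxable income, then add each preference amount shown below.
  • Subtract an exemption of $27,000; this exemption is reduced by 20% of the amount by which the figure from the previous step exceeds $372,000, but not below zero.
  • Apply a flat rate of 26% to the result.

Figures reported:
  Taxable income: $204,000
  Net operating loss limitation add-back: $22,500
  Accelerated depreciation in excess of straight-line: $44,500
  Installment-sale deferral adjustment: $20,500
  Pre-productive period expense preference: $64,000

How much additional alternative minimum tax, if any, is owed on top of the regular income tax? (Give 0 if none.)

Alternative minimum tax:
  Adjusted income: $204,000 + $22,500 + $44,500 + $20,500 + $64,000 = $355,500
  Exemption: $355,500 ≤ $372,000, so full $27,000 applies
  Base: $355,500 − $27,000 = $328,500
  $328,500 × 26% = $85,410

Regular income tax:
  $204,000 × 9% = $18,360

Excess of alternative minimum tax over regular income tax: $85,410 − $18,360 = $67,050.

$67,050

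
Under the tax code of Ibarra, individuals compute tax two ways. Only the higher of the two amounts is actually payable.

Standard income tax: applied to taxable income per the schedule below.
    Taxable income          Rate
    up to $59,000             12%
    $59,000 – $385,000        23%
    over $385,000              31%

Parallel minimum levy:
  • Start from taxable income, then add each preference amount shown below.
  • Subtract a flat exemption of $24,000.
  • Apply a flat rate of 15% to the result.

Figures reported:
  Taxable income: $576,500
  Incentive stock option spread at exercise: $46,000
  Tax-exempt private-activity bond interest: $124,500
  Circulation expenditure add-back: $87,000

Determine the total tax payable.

Parallel minimum levy:
  Adjusted income: $576,500 + $46,000 + $124,500 + $87,000 = $834,000
  Less exemption $24,000 → base $810,000
  $810,000 × 15% = $121,500

Standard income tax:
  $59,000 × 12% = $7,080
  $326,000 × 23% = $74,980
  $191,500 × 31% = $59,365
  → $141,425

$141,425 > $121,500, so the standard income tax governs.

$141,425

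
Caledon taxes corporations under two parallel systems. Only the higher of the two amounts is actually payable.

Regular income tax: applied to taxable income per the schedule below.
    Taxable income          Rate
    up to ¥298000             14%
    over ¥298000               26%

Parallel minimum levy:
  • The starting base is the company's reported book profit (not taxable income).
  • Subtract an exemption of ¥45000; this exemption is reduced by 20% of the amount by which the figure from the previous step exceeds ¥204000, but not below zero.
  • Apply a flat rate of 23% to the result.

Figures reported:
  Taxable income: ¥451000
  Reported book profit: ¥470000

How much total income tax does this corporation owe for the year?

Parallel minimum levy:
  Base (reported book profit): ¥470000
  Exemption: 20% × (¥470000 − ¥204000) = ¥53200 ≥ ¥45000, so the exemption is fully phased out
  Base: ¥470000 − ¥0 = ¥470000
  ¥470000 × 23% = ¥108100

Regular income tax:
  ¥298000 × 14% = ¥41720
  ¥153000 × 26% = ¥39780
  → ¥81500

¥108100 > ¥81500, so the parallel minimum levy is the binding amount.

¥108100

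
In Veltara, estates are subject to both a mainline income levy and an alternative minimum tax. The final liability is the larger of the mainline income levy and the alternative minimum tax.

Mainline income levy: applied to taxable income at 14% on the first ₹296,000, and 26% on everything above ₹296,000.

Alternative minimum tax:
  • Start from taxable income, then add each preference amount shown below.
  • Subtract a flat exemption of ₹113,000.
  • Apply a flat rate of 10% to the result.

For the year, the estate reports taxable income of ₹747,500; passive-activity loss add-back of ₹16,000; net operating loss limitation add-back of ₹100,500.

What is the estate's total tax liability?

₹158,830

Mainline income levy:
  ₹296,000 × 14% = ₹41,440
  ₹451,500 × 26% = ₹117,390
  → ₹158,830

Alternative minimum tax:
  Adjusted income: ₹747,500 + ₹16,000 + ₹100,500 = ₹864,000
  Less exemption ₹113,000 → base ₹751,000
  ₹751,000 × 10% = ₹75,100

₹158,830 > ₹75,100, so the mainline income levy governs.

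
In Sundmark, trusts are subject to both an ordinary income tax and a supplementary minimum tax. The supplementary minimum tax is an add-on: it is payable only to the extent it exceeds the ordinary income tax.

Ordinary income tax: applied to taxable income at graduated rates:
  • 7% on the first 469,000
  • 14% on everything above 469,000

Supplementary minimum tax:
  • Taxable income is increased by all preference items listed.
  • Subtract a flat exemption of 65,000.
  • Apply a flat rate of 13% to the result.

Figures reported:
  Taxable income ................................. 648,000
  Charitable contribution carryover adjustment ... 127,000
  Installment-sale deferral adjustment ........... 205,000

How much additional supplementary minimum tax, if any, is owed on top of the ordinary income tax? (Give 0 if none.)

61,060

Ordinary income tax:
  469,000 × 7% = 32,830
  179,000 × 14% = 25,060
  → 57,890

Supplementary minimum tax:
  Adjusted income: 648,000 + 127,000 + 205,000 = 980,000
  Less exemption 65,000 → base 915,000
  915,000 × 13% = 118,950

Excess of supplementary minimum tax over ordinary income tax: 118,950 − 57,890 = 61,060.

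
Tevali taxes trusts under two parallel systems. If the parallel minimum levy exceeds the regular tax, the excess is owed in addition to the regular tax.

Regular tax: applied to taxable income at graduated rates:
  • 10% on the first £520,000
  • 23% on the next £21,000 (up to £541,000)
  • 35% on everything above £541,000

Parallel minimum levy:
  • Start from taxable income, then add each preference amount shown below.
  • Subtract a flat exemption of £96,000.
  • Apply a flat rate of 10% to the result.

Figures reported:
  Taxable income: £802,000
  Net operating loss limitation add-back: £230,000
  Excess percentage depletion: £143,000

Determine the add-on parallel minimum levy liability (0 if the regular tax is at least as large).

Parallel minimum levy:
  Adjusted income: £802,000 + £230,000 + £143,000 = £1,175,000
  Less exemption £96,000 → base £1,079,000
  £1,079,000 × 10% = £107,900

Regular tax:
  £520,000 × 10% = £52,000
  £21,000 × 23% = £4,830
  £261,000 × 35% = £91,350
  → £148,180

£107,900 ≤ £148,180, so no add-on is due.

£0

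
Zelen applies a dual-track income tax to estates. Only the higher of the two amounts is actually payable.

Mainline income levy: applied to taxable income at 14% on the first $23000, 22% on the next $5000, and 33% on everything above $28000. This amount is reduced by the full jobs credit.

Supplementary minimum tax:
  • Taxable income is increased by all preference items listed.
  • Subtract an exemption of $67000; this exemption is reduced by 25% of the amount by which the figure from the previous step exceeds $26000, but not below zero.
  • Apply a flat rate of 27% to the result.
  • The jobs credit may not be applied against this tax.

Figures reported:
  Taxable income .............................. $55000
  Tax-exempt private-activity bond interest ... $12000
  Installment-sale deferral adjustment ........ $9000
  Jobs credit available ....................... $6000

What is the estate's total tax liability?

$7230

Supplementary minimum tax:
  Adjusted income: $55000 + $12000 + $9000 = $76000
  Exemption: $67000 − 25% × ($76000 − $26000) = $67000 − $12500 = $54500
  Base: $76000 − $54500 = $21500
  $21500 × 27% = $5805

Mainline income levy:
  $23000 × 14% = $3220
  $5000 × 22% = $1100
  $27000 × 33% = $8910
  → $13230
  Less jobs credit $6000 → $7230

$7230 > $5805, so the mainline income levy governs.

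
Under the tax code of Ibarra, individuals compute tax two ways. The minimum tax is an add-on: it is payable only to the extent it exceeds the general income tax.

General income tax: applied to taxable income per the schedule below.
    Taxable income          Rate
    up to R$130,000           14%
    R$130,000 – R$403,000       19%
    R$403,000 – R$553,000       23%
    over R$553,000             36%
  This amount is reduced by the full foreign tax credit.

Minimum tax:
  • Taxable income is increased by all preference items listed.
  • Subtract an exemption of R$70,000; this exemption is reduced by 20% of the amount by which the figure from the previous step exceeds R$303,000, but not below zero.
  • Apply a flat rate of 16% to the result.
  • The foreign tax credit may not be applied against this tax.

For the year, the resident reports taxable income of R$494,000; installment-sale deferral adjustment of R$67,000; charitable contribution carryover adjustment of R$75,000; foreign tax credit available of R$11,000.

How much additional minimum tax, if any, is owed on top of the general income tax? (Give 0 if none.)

Minimum tax:
  Adjusted income: R$494,000 + R$67,000 + R$75,000 = R$636,000
  Exemption: R$70,000 − 20% × (R$636,000 − R$303,000) = R$70,000 − R$66,600 = R$3,400
  Base: R$636,000 − R$3,400 = R$632,600
  R$632,600 × 16% = R$101,216

General income tax:
  R$130,000 × 14% = R$18,200
  R$273,000 × 19% = R$51,870
  R$91,000 × 23% = R$20,930
  → R$91,000
  Less foreign tax credit R$11,000 → R$80,000

Excess of minimum tax over general income tax: R$101,216 − R$80,000 = R$21,216.

R$21,216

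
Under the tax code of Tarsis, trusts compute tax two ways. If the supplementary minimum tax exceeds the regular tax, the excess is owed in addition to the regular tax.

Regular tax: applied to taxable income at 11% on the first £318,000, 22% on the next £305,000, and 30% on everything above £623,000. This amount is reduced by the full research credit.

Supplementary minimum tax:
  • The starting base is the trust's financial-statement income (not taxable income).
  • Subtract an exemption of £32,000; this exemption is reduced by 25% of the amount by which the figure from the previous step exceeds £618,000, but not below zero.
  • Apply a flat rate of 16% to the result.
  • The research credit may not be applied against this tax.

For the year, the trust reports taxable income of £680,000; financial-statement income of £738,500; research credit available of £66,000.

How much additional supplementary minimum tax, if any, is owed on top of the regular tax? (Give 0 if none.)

£64,680

Supplementary minimum tax:
  Base (financial-statement income): £738,500
  Exemption: £32,000 − 25% × (£738,500 − £618,000) = £32,000 − £30,125 = £1,875
  Base: £738,500 − £1,875 = £736,625
  £736,625 × 16% = £117,860

Regular tax:
  £318,000 × 11% = £34,980
  £305,000 × 22% = £67,100
  £57,000 × 30% = £17,100
  → £119,180
  Less research credit £66,000 → £53,180

Excess of supplementary minimum tax over regular tax: £117,860 − £53,180 = £64,680.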